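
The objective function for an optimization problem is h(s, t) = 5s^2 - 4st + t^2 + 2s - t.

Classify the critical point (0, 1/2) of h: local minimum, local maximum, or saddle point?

The Hessian of h is constant: H = [[10, -4], [-4, 2]].
det(H) = 10·2 − (-4)² = 4.
det(H) > 0 and tr(H) = 12 > 0, so H is positive definite and the point is a local minimum.

local minimum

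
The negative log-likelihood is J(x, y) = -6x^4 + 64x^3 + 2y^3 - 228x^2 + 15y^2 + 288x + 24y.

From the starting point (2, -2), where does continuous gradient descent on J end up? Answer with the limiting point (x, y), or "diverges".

(3, -1)

J is separable, so gradient descent decouples: x follows -∂J/∂x, y follows -∂J/∂y.
∂J/∂x = -24(x - 4)(x - 3)(x - 1); at x=2 this is -48, so x increases.
∂J/∂y = 6(y + 1)(y + 4); at y=-2 this is -12, so y increases.
x converges to its nearest critical value 3 (a local min of the x-part); y converges to -1. The iterate converges to (3, -1).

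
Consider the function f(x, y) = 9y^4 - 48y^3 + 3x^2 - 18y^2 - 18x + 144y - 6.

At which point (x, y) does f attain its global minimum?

f(x,y) separates as P(x) + Q(y) − 6, so its minimum is min P + min Q − 6.
P'(x) = 6x - 18 vanishes at x ∈ {3}; Q'(y) = 36(y - 4)(y - 1)(y + 1) vanishes at y ∈ {-1, 1, 4}.
Local minima of P (where P''>0): P(3)=-27. Local minima of Q: Q(-1)=-105, Q(4)=-480.
So the global minimum of f is P(3) + Q(4) − 6 = -27 − 480 − 6 = -513, attained at (3, 4).

(3, 4)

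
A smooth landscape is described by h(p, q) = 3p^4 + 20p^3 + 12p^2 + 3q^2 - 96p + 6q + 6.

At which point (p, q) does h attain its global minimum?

(1, -1)

h(p,q) separates as A(p) + B(q) + 6, so its minimum is min A + min B + 6.
A'(p) = 12(p - 1)(p + 2)(p + 4) vanishes at p ∈ {-4, -2, 1}; B'(q) = 6q + 6 vanishes at q ∈ {-1}.
Local minima of A (where A''>0): A(-4)=64, A(1)=-61. Local minima of B: B(-1)=-3.
So the global minimum of h is A(1) + B(-1) + 6 = -61 − 3 + 6 = -58, attained at (1, -1).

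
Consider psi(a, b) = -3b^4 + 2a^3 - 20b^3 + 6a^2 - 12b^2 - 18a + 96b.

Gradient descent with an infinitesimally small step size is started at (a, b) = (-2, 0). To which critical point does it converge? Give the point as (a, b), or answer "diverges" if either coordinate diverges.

(1, -2)

psi is separable, so gradient descent decouples: a follows -∂psi/∂a, b follows -∂psi/∂b.
∂psi/∂a = 6(a - 1)(a + 3); at a=-2 this is -18, so a increases.
∂psi/∂b = -12(b - 1)(b + 2)(b + 4); at b=0 this is 96, so b decreases.
a converges to its nearest critical value 1 (a local min of the a-part); b converges to -2. The iterate converges to (1, -2).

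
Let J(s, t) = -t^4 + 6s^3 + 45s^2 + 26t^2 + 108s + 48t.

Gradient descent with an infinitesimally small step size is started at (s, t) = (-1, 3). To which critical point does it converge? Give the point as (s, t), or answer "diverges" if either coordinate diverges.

J is separable, so gradient descent decouples: s follows -∂J/∂s, t follows -∂J/∂t.
∂J/∂s = 18(s + 2)(s + 3); at s=-1 this is 36, so s decreases.
∂J/∂t = -4(t - 4)(t + 1)(t + 3); at t=3 this is 96, so t decreases.
s converges to its nearest critical value -2 (a local min of the s-part); t converges to -1. The iterate converges to (-2, -1).

(-2, -1)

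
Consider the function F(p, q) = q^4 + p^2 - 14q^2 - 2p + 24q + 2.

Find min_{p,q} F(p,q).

F(p,q) separates as A(p) + B(q) + 2, so its minimum is min A + min B + 2.
A'(p) = 2p - 2 vanishes at p ∈ {1}; B'(q) = 4(q - 2)(q - 1)(q + 3) vanishes at q ∈ {-3, 1, 2}.
Local minima of A (where A''>0): A(1)=-1. Local minima of B: B(-3)=-117, B(2)=8.
So the global minimum of F is A(1) + B(-3) + 2 = -1 − 117 + 2 = -116, attained at (1, -3).

-116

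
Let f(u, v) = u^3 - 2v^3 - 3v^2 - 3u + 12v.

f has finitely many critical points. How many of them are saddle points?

2

f separates as a function of u plus a function of v, so ∇f=0 decouples.
∂f/∂u = 3(u - 1)(u + 1) = 0 at u ∈ {-1, 1}; ∂f/∂v = -6(v - 1)(v + 2) = 0 at v ∈ {-2, 1}.
The Hessian is diagonal: diag(f_uu, f_vv). Second derivatives: f_uu(-1)=-6, f_uu(1)=6; f_vv(-2)=18, f_vv(1)=-18.
Saddle points occur where the two diagonal entries have opposite signs: (-1, -2), (1, 1). Count: 2.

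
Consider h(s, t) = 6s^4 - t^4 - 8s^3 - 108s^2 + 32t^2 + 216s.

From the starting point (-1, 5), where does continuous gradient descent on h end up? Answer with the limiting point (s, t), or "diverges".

h is separable, so gradient descent decouples: s follows -∂h/∂s, t follows -∂h/∂t.
∂h/∂s = 24(s - 3)(s - 1)(s + 3); at s=-1 this is 384, so s decreases.
∂h/∂t = -4t(t - 4)(t + 4); at t=5 this is -180, so t increases.
The t-coordinate has no critical point in that direction and runs off to infinity.

diverges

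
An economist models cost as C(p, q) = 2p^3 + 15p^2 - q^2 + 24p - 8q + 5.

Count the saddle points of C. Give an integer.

1

C separates as a function of p plus a function of q, so ∇C=0 decouples.
∂C/∂p = 6(p + 1)(p + 4) = 0 at p ∈ {-4, -1}; ∂C/∂q = -2(q + 4) = 0 at q ∈ {-4}.
The Hessian is diagonal: diag(C_pp, C_qq). Second derivatives: C_pp(-4)=-18, C_pp(-1)=18; C_qq(-4)=-2.
Saddle points occur where the two diagonal entries have opposite signs: (-1, -4). Count: 1.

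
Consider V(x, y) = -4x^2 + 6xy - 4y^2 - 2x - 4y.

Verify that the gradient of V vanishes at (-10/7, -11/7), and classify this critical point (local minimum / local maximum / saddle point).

local maximum

∇V = (-8x + 6y - 2, 6x - 8y - 4); substituting (-10/7, -11/7) gives ∇V = (0, 0), so (-10/7, -11/7) is indeed a critical point.
The Hessian of V is constant: H = [[-8, 6], [6, -8]].
det(H) = (-8)·(-8) − 6² = 28.
det(H) > 0 and tr(H) = -16 < 0, so H is negative definite and the point is a local maximum.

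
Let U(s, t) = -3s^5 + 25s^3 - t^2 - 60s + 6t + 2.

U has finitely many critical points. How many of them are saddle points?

U separates as a function of s plus a function of t, so ∇U=0 decouples.
∂U/∂s = -15(s - 2)(s - 1)(s + 1)(s + 2) = 0 at s ∈ {-2, -1, 1, 2}; ∂U/∂t = -2(t - 3) = 0 at t ∈ {3}.
The Hessian is diagonal: diag(U_ss, U_tt). Second derivatives: U_ss(-2)=180, U_ss(-1)=-90, U_ss(1)=90, U_ss(2)=-180; U_tt(3)=-2.
Saddle points occur where the two diagonal entries have opposite signs: (-2, 3), (1, 3). Count: 2.

2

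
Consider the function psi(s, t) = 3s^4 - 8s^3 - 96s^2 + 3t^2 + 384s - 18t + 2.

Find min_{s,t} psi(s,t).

psi(s,t) separates as P(s) + Q(t) + 2, so its minimum is min P + min Q + 2.
P'(s) = 12(s - 4)(s - 2)(s + 4) vanishes at s ∈ {-4, 2, 4}; Q'(t) = 6(t - 3) vanishes at t ∈ {3}.
Local minima of P (where P''>0): P(-4)=-1792, P(4)=256. Local minima of Q: Q(3)=-27.
So the global minimum of psi is P(-4) + Q(3) + 2 = -1792 − 27 + 2 = -1817, attained at (-4, 3).

-1817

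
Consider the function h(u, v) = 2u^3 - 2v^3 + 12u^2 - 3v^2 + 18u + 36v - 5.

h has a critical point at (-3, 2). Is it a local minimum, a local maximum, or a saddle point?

local maximum

The mixed partial ∂²h/∂u∂v is 0, so the Hessian at any point is diag(h_uu, h_vv) = diag(12(u + 2), -6(2v + 1)).
At (-3, 2): H = diag(-12, -30).
Both eigenvalues are negative, so H is negative definite: a local maximum.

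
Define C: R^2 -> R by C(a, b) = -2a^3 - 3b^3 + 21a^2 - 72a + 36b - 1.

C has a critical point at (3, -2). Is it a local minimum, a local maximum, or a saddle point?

The mixed partial ∂²C/∂a∂b is 0, so the Hessian at any point is diag(C_aa, C_bb) = diag(6(-2a + 7), -18b).
At (3, -2): H = diag(6, 36).
Both eigenvalues are positive, so H is positive definite: a local minimum.

local minimum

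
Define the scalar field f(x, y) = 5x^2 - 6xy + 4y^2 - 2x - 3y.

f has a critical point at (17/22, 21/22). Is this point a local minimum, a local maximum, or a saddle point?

local minimum

The Hessian of f is constant: H = [[10, -6], [-6, 8]].
det(H) = 10·8 − (-6)² = 44.
det(H) > 0 and tr(H) = 18 > 0, so H is positive definite and the point is a local minimum.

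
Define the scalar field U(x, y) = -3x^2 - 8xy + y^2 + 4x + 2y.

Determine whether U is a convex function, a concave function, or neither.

U is quadratic, so its Hessian is the constant matrix H = [[-6, -8], [-8, 2]].
det(H) = -76, tr(H) = -4.
det(H) < 0, so H is indefinite: neither convex nor concave.

neither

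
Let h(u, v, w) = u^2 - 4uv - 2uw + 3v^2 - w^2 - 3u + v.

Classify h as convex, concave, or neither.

h is quadratic, so its Hessian is the constant matrix H = [[2, -4, -2], [-4, 6, 0], [-2, 0, -2]].
Leading principal minors: 2, -4, -16.
Neither pattern holds ⇒ H is indefinite ⇒ neither convex nor concave.

neither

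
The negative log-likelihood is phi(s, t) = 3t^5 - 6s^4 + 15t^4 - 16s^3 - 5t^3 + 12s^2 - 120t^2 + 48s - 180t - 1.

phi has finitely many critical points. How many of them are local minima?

phi separates as a function of s plus a function of t, so ∇phi=0 decouples.
∂phi/∂s = -24(s - 1)(s + 1)(s + 2) = 0 at s ∈ {-2, -1, 1}; ∂phi/∂t = 15(t - 2)(t + 1)(t + 2)(t + 3) = 0 at t ∈ {-3, -2, -1, 2}.
The Hessian is diagonal: diag(phi_ss, phi_tt). Second derivatives: phi_ss(-2)=-72, phi_ss(-1)=48, phi_ss(1)=-144; phi_tt(-3)=-150, phi_tt(-2)=60, phi_tt(-1)=-90, phi_tt(2)=900.
Local minima occur where both diagonal entries positive: (-1, -2), (-1, 2). Count: 2.

2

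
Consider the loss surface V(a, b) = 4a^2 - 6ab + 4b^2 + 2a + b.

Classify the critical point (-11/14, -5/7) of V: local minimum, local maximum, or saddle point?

The Hessian of V is constant: H = [[8, -6], [-6, 8]].
det(H) = 8·8 − (-6)² = 28.
det(H) > 0 and tr(H) = 16 > 0, so H is positive definite and the point is a local minimum.

local minimum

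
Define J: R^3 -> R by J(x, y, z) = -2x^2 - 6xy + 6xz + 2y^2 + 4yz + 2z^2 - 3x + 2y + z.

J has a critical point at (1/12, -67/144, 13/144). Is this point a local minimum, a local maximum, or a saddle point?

saddle point

The Hessian is constant: H = [[-4, -6, 6], [-6, 4, 4], [6, 4, 4]].
Leading principal minors: Δ₁ = -4, Δ₂ = -52, Δ₃ = -576.
The minors fit neither the all-positive nor the alternating-sign pattern, so H is indefinite: a saddle point.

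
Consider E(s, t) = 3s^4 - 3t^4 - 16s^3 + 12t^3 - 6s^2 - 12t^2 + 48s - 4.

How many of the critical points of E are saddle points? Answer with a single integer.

5

E separates as a function of s plus a function of t, so ∇E=0 decouples.
∂E/∂s = 12(s - 4)(s - 1)(s + 1) = 0 at s ∈ {-1, 1, 4}; ∂E/∂t = -12t(t - 2)(t - 1) = 0 at t ∈ {0, 1, 2}.
The Hessian is diagonal: diag(E_ss, E_tt). Second derivatives: E_ss(-1)=120, E_ss(1)=-72, E_ss(4)=180; E_tt(0)=-24, E_tt(1)=12, E_tt(2)=-24.
Saddle points occur where the two diagonal entries have opposite signs: (-1, 0), (-1, 2), (1, 1), (4, 0), (4, 2). Count: 5.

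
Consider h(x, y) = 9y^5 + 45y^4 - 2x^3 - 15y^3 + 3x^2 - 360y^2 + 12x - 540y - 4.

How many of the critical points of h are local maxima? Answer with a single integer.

h separates as a function of x plus a function of y, so ∇h=0 decouples.
∂h/∂x = -6(x - 2)(x + 1) = 0 at x ∈ {-1, 2}; ∂h/∂y = 45(y - 2)(y + 1)(y + 2)(y + 3) = 0 at y ∈ {-3, -2, -1, 2}.
The Hessian is diagonal: diag(h_xx, h_yy). Second derivatives: h_xx(-1)=18, h_xx(2)=-18; h_yy(-3)=-450, h_yy(-2)=180, h_yy(-1)=-270, h_yy(2)=2700.
Local maxima occur where both diagonal entries negative: (2, -3), (2, -1). Count: 2.

2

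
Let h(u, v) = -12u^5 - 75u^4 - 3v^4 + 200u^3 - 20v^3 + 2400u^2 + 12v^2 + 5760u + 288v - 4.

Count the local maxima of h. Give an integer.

h separates as a function of u plus a function of v, so ∇h=0 decouples.
∂h/∂u = -60(u - 4)(u + 2)(u + 3)(u + 4) = 0 at u ∈ {-4, -3, -2, 4}; ∂h/∂v = -12(v - 2)(v + 3)(v + 4) = 0 at v ∈ {-4, -3, 2}.
The Hessian is diagonal: diag(h_uu, h_vv). Second derivatives: h_uu(-4)=960, h_uu(-3)=-420, h_uu(-2)=720, h_uu(4)=-20160; h_vv(-4)=-72, h_vv(-3)=60, h_vv(2)=-360.
Local maxima occur where both diagonal entries negative: (-3, -4), (-3, 2), (4, -4), (4, 2). Count: 4.

4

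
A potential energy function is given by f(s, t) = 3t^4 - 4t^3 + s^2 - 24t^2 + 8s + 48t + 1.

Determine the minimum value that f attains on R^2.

f(s,t) separates as P(s) + Q(t) + 1, so its minimum is min P + min Q + 1.
P'(s) = 2s + 8 vanishes at s ∈ {-4}; Q'(t) = 12(t - 2)(t - 1)(t + 2) vanishes at t ∈ {-2, 1, 2}.
Local minima of P (where P''>0): P(-4)=-16. Local minima of Q: Q(-2)=-112, Q(2)=16.
So the global minimum of f is P(-4) + Q(-2) + 1 = -16 − 112 + 1 = -127, attained at (-4, -2).

-127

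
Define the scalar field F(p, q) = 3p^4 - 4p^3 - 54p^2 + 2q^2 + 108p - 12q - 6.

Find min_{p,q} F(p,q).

-483

F(p,q) separates as A(p) + B(q) − 6, so its minimum is min A + min B − 6.
A'(p) = 12(p - 3)(p - 1)(p + 3) vanishes at p ∈ {-3, 1, 3}; B'(q) = 4q - 12 vanishes at q ∈ {3}.
Local minima of A (where A''>0): A(-3)=-459, A(3)=-27. Local minima of B: B(3)=-18.
So the global minimum of F is A(-3) + B(3) − 6 = -459 − 18 − 6 = -483, attained at (-3, 3).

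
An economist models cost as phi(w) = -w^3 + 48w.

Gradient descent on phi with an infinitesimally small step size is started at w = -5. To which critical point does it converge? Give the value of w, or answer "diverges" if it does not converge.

phi'(w) = -3(w - 4)(w + 4), so phi'(-5) = -27.
Gradient descent moves in the -phi' direction, i.e. w is increasing.
The nearest critical point in that direction is w = -4, where phi'' = 24 > 0 (a local minimum). The iterate converges there.

-4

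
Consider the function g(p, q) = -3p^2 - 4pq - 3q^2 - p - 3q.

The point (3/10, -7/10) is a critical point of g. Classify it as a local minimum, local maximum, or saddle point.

The Hessian of g is constant: H = [[-6, -4], [-4, -6]].
det(H) = (-6)·(-6) − (-4)² = 20.
det(H) > 0 and tr(H) = -12 < 0, so H is negative definite and the point is a local maximum.

local maximum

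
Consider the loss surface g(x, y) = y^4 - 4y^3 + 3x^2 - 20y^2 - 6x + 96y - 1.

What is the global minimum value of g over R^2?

g(x,y) separates as P(x) + Q(y) − 1, so its minimum is min P + min Q − 1.
P'(x) = 6x - 6 vanishes at x ∈ {1}; Q'(y) = 4(y - 4)(y - 2)(y + 3) vanishes at y ∈ {-3, 2, 4}.
Local minima of P (where P''>0): P(1)=-3. Local minima of Q: Q(-3)=-279, Q(4)=64.
So the global minimum of g is P(1) + Q(-3) − 1 = -3 − 279 − 1 = -283, attained at (1, -3).

-283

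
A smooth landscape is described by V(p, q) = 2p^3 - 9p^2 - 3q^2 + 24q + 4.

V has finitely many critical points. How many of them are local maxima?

V separates as a function of p plus a function of q, so ∇V=0 decouples.
∂V/∂p = 6p(p - 3) = 0 at p ∈ {0, 3}; ∂V/∂q = -6(q - 4) = 0 at q ∈ {4}.
The Hessian is diagonal: diag(V_pp, V_qq). Second derivatives: V_pp(0)=-18, V_pp(3)=18; V_qq(4)=-6.
Local maxima occur where both diagonal entries negative: (0, 4). Count: 1.

1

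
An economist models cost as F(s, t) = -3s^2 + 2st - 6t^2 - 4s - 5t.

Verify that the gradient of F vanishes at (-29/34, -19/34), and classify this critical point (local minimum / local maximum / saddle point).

∇F = (-6s + 2t - 4, 2s - 12t - 5); substituting (-29/34, -19/34) gives ∇F = (0, 0), so (-29/34, -19/34) is indeed a critical point.
The Hessian of F is constant: H = [[-6, 2], [2, -12]].
det(H) = (-6)·(-12) − 2² = 68.
det(H) > 0 and tr(H) = -18 < 0, so H is negative definite and the point is a local maximum.

local maximum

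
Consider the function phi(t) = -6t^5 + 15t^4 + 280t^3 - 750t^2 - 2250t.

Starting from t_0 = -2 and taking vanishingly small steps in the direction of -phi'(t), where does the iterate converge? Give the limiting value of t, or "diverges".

-5

phi'(t) = -30(t - 5)(t - 3)(t + 1)(t + 5), so phi'(-2) = 3150.
Gradient descent moves in the -phi' direction, i.e. t is decreasing.
The nearest critical point in that direction is t = -5, where phi'' = 9600 > 0 (a local minimum). The iterate converges there.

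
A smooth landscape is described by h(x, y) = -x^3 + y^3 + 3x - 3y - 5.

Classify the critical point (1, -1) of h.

The mixed partial ∂²h/∂x∂y is 0, so the Hessian at any point is diag(h_xx, h_yy) = diag(-6x, 6y).
At (1, -1): H = diag(-6, -6).
Both eigenvalues are negative, so H is negative definite: a local maximum.

local maximum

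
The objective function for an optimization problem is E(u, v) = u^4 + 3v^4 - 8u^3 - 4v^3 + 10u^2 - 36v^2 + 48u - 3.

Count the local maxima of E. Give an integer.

E separates as a function of u plus a function of v, so ∇E=0 decouples.
∂E/∂u = 4(u - 4)(u - 3)(u + 1) = 0 at u ∈ {-1, 3, 4}; ∂E/∂v = 12v(v - 3)(v + 2) = 0 at v ∈ {-2, 0, 3}.
The Hessian is diagonal: diag(E_uu, E_vv). Second derivatives: E_uu(-1)=80, E_uu(3)=-16, E_uu(4)=20; E_vv(-2)=120, E_vv(0)=-72, E_vv(3)=180.
Local maxima occur where both diagonal entries negative: (3, 0). Count: 1.

1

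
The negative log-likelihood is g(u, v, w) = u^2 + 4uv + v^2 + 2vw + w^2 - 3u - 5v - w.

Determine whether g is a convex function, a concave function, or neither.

g is quadratic, so its Hessian is the constant matrix H = [[2, 4, 0], [4, 2, 2], [0, 2, 2]].
Leading principal minors: 2, -12, -32.
Neither pattern holds ⇒ H is indefinite ⇒ neither convex nor concave.

neither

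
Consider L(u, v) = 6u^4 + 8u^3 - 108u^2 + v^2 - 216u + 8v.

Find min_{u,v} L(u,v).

L(u,v) separates as P(u) + Q(v), so its minimum is min P + min Q.
P'(u) = 24(u - 3)(u + 1)(u + 3) vanishes at u ∈ {-3, -1, 3}; Q'(v) = 2v + 8 vanishes at v ∈ {-4}.
Local minima of P (where P''>0): P(-3)=-54, P(3)=-918. Local minima of Q: Q(-4)=-16.
So the global minimum of L is P(3) + Q(-4) = -918 − 16 = -934, attained at (3, -4).

-934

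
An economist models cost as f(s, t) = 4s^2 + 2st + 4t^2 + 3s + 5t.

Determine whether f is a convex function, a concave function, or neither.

f is quadratic, so its Hessian is the constant matrix H = [[8, 2], [2, 8]].
det(H) = 60, tr(H) = 16.
det(H) > 0 and tr(H) > 0, so H is positive definite everywhere: convex.

convex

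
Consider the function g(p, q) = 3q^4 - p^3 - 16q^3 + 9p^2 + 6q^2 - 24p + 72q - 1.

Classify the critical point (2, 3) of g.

local minimum

The mixed partial ∂²g/∂p∂q is 0, so the Hessian at any point is diag(g_pp, g_qq) = diag(6(-p + 3), 12(3q^2 - 8q + 1)).
At (2, 3): H = diag(6, 48).
Both eigenvalues are positive, so H is positive definite: a local minimum.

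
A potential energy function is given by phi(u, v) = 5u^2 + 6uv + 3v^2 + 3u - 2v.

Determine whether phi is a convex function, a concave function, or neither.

phi is quadratic, so its Hessian is the constant matrix H = [[10, 6], [6, 6]].
det(H) = 24, tr(H) = 16.
det(H) > 0 and tr(H) > 0, so H is positive definite everywhere: convex.

convex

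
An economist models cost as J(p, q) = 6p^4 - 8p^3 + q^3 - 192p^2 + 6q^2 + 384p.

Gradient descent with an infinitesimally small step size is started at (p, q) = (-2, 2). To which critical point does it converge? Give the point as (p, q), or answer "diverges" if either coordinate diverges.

(-4, 0)

J is separable, so gradient descent decouples: p follows -∂J/∂p, q follows -∂J/∂q.
∂J/∂p = 24(p - 4)(p - 1)(p + 4); at p=-2 this is 864, so p decreases.
∂J/∂q = 3q(q + 4); at q=2 this is 36, so q decreases.
p converges to its nearest critical value -4 (a local min of the p-part); q converges to 0. The iterate converges to (-4, 0).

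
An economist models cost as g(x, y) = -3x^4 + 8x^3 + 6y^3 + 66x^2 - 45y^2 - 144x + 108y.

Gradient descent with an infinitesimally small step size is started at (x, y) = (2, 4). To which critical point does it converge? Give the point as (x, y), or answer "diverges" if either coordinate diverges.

g is separable, so gradient descent decouples: x follows -∂g/∂x, y follows -∂g/∂y.
∂g/∂x = -12(x - 4)(x - 1)(x + 3); at x=2 this is 120, so x decreases.
∂g/∂y = 18(y - 3)(y - 2); at y=4 this is 36, so y decreases.
x converges to its nearest critical value 1 (a local min of the x-part); y converges to 3. The iterate converges to (1, 3).

(1, 3)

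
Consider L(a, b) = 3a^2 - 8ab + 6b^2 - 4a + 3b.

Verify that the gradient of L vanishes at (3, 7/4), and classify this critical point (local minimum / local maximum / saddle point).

∇L = (6a - 8b - 4, -8a + 12b + 3); substituting (3, 7/4) gives ∇L = (0, 0), so (3, 7/4) is indeed a critical point.
The Hessian of L is constant: H = [[6, -8], [-8, 12]].
det(H) = 6·12 − (-8)² = 8.
det(H) > 0 and tr(H) = 18 > 0, so H is positive definite and the point is a local minimum.

local minimum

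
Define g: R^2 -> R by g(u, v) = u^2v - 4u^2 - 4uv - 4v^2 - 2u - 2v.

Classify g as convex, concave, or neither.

neither

The term u^2v is cubic, so the Hessian is not constant.
∂²g/∂u² = 2v - 8, which takes both signs as v varies (negative for sufficiently negative v). A diagonal entry of the Hessian changing sign means the Hessian is neither positive- nor negative-semidefinite on all of R^2.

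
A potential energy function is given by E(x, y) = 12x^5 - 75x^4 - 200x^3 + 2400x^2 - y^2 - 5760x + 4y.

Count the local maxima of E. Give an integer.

E separates as a function of x plus a function of y, so ∇E=0 decouples.
∂E/∂x = 60(x - 4)(x - 3)(x - 2)(x + 4) = 0 at x ∈ {-4, 2, 3, 4}; ∂E/∂y = -2(y - 2) = 0 at y ∈ {2}.
The Hessian is diagonal: diag(E_xx, E_yy). Second derivatives: E_xx(-4)=-20160, E_xx(2)=720, E_xx(3)=-420, E_xx(4)=960; E_yy(2)=-2.
Local maxima occur where both diagonal entries negative: (-4, 2), (3, 2). Count: 2.

2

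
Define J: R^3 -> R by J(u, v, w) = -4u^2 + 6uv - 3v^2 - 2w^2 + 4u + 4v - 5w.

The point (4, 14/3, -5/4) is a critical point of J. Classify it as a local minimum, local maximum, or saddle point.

The Hessian is constant: H = [[-8, 6, 0], [6, -6, 0], [0, 0, -4]].
Leading principal minors: Δ₁ = -8, Δ₂ = 12, Δ₃ = -48.
The minors alternate sign starting negative (−, +, −), so H is negative definite: a local maximum.

local maximum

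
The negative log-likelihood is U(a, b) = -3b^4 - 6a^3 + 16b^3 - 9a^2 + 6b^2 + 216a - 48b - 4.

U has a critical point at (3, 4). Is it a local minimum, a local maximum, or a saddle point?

The mixed partial ∂²U/∂a∂b is 0, so the Hessian at any point is diag(U_aa, U_bb) = diag(-18(2a + 1), 12(-3b^2 + 8b + 1)).
At (3, 4): H = diag(-126, -180).
Both eigenvalues are negative, so H is negative definite: a local maximum.

local maximum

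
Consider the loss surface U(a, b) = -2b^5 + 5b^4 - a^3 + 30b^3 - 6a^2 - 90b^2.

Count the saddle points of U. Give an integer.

4

U separates as a function of a plus a function of b, so ∇U=0 decouples.
∂U/∂a = -3a(a + 4) = 0 at a ∈ {-4, 0}; ∂U/∂b = -10b(b - 3)(b - 2)(b + 3) = 0 at b ∈ {-3, 0, 2, 3}.
The Hessian is diagonal: diag(U_aa, U_bb). Second derivatives: U_aa(-4)=12, U_aa(0)=-12; U_bb(-3)=900, U_bb(0)=-180, U_bb(2)=100, U_bb(3)=-180.
Saddle points occur where the two diagonal entries have opposite signs: (-4, 0), (-4, 3), (0, -3), (0, 2). Count: 4.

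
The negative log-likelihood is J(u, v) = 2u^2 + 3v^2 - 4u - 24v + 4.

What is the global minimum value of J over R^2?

J(u,v) separates as P(u) + Q(v) + 4, so its minimum is min P + min Q + 4.
P'(u) = 4u - 4 vanishes at u ∈ {1}; Q'(v) = 6v - 24 vanishes at v ∈ {4}.
Local minima of P (where P''>0): P(1)=-2. Local minima of Q: Q(4)=-48.
So the global minimum of J is P(1) + Q(4) + 4 = -2 − 48 + 4 = -46, attained at (1, 4).

-46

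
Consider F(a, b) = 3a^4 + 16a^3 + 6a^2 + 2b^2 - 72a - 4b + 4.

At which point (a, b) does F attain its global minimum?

(1, 1)

F(a,b) separates as P(a) + Q(b) + 4, so its minimum is min P + min Q + 4.
P'(a) = 12(a - 1)(a + 2)(a + 3) vanishes at a ∈ {-3, -2, 1}; Q'(b) = 4b - 4 vanishes at b ∈ {1}.
Local minima of P (where P''>0): P(-3)=81, P(1)=-47. Local minima of Q: Q(1)=-2.
So the global minimum of F is P(1) + Q(1) + 4 = -47 − 2 + 4 = -45, attained at (1, 1).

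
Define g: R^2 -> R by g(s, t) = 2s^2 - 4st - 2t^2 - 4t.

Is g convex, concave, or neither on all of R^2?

g is quadratic, so its Hessian is the constant matrix H = [[4, -4], [-4, -4]].
det(H) = -32, tr(H) = 0.
det(H) < 0, so H is indefinite: neither convex nor concave.

neither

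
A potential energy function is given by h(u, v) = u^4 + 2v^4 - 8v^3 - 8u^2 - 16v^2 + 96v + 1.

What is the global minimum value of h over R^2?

h(u,v) separates as P(u) + Q(v) + 1, so its minimum is min P + min Q + 1.
P'(u) = 4u(u - 2)(u + 2) vanishes at u ∈ {-2, 0, 2}; Q'(v) = 8(v - 3)(v - 2)(v + 2) vanishes at v ∈ {-2, 2, 3}.
Local minima of P (where P''>0): P(-2)=-16, P(2)=-16. Local minima of Q: Q(-2)=-160, Q(3)=90.
So the global minimum of h is P(-2) + Q(-2) + 1 = -16 − 160 + 1 = -175, attained at (-2, -2).

-175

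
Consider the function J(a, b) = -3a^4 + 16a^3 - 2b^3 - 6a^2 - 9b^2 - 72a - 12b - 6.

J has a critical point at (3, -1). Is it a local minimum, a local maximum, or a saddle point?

The mixed partial ∂²J/∂a∂b is 0, so the Hessian at any point is diag(J_aa, J_bb) = diag(12(-3a^2 + 8a - 1), -6(2b + 3)).
At (3, -1): H = diag(-48, -6).
Both eigenvalues are negative, so H is negative definite: a local maximum.

local maximum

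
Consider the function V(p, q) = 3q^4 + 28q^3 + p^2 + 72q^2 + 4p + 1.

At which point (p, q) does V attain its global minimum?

(-2, 0)

V(p,q) separates as A(p) + B(q) + 1, so its minimum is min A + min B + 1.
A'(p) = 2p + 4 vanishes at p ∈ {-2}; B'(q) = 12q(q + 3)(q + 4) vanishes at q ∈ {-4, -3, 0}.
Local minima of A (where A''>0): A(-2)=-4. Local minima of B: B(-4)=128, B(0)=0.
So the global minimum of V is A(-2) + B(0) + 1 = -4 + 0 + 1 = -3, attained at (-2, 0).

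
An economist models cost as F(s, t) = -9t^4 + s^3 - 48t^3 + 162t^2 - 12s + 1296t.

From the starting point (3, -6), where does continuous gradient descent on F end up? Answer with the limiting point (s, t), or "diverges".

diverges

F is separable, so gradient descent decouples: s follows -∂F/∂s, t follows -∂F/∂t.
∂F/∂s = 3(s - 2)(s + 2); at s=3 this is 15, so s decreases.
∂F/∂t = -36(t - 3)(t + 3)(t + 4); at t=-6 this is 1944, so t decreases.
The t-coordinate has no critical point in that direction and runs off to infinity.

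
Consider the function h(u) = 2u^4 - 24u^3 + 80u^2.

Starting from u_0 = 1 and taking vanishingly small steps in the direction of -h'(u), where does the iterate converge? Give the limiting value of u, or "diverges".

h'(u) = 8u(u - 5)(u - 4), so h'(1) = 96.
Gradient descent moves in the -h' direction, i.e. u is decreasing.
The nearest critical point in that direction is u = 0, where h'' = 160 > 0 (a local minimum). The iterate converges there.

0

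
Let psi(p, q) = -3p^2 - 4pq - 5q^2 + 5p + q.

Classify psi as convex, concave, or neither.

concave

psi is quadratic, so its Hessian is the constant matrix H = [[-6, -4], [-4, -10]].
det(H) = 44, tr(H) = -16.
det(H) > 0 and tr(H) < 0, so H is negative definite everywhere: concave.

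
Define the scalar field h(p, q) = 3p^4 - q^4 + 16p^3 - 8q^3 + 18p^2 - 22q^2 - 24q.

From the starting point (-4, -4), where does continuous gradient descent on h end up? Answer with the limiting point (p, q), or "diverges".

diverges

h is separable, so gradient descent decouples: p follows -∂h/∂p, q follows -∂h/∂q.
∂h/∂p = 12p(p + 1)(p + 3); at p=-4 this is -144, so p increases.
∂h/∂q = -4(q + 1)(q + 2)(q + 3); at q=-4 this is 24, so q decreases.
The q-coordinate has no critical point in that direction and runs off to infinity.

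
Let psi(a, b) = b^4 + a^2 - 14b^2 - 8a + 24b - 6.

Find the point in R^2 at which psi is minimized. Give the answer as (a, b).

(4, -3)

psi(a,b) separates as P(a) + Q(b) − 6, so its minimum is min P + min Q − 6.
P'(a) = 2a - 8 vanishes at a ∈ {4}; Q'(b) = 4(b - 2)(b - 1)(b + 3) vanishes at b ∈ {-3, 1, 2}.
Local minima of P (where P''>0): P(4)=-16. Local minima of Q: Q(-3)=-117, Q(2)=8.
So the global minimum of psi is P(4) + Q(-3) − 6 = -16 − 117 − 6 = -139, attained at (4, -3).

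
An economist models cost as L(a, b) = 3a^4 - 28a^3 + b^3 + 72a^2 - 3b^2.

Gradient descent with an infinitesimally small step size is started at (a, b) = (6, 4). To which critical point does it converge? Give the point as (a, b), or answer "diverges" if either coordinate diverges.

L is separable, so gradient descent decouples: a follows -∂L/∂a, b follows -∂L/∂b.
∂L/∂a = 12a(a - 4)(a - 3); at a=6 this is 432, so a decreases.
∂L/∂b = 3b(b - 2); at b=4 this is 24, so b decreases.
a converges to its nearest critical value 4 (a local min of the a-part); b converges to 2. The iterate converges to (4, 2).

(4, 2)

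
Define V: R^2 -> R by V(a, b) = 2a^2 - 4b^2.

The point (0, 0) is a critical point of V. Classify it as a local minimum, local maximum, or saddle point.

saddle point

The Hessian of V is constant: H = [[4, 0], [0, -8]].
det(H) = 4·(-8) − 0² = -32.
Since det(H) < 0, H is indefinite and the critical point is a saddle point.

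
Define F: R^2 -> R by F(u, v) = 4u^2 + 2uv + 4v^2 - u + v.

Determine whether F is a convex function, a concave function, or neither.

F is quadratic, so its Hessian is the constant matrix H = [[8, 2], [2, 8]].
det(H) = 60, tr(H) = 16.
det(H) > 0 and tr(H) > 0, so H is positive definite everywhere: convex.

convex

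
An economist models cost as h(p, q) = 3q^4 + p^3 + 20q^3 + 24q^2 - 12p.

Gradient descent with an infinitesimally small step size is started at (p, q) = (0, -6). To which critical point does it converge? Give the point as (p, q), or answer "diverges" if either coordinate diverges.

h is separable, so gradient descent decouples: p follows -∂h/∂p, q follows -∂h/∂q.
∂h/∂p = 3(p - 2)(p + 2); at p=0 this is -12, so p increases.
∂h/∂q = 12q(q + 1)(q + 4); at q=-6 this is -720, so q increases.
p converges to its nearest critical value 2 (a local min of the p-part); q converges to -4. The iterate converges to (2, -4).

(2, -4)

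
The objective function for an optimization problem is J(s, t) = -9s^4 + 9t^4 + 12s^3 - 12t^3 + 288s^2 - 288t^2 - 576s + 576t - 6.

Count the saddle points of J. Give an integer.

5

J separates as a function of s plus a function of t, so ∇J=0 decouples.
∂J/∂s = -36(s - 4)(s - 1)(s + 4) = 0 at s ∈ {-4, 1, 4}; ∂J/∂t = 36(t - 4)(t - 1)(t + 4) = 0 at t ∈ {-4, 1, 4}.
The Hessian is diagonal: diag(J_ss, J_tt). Second derivatives: J_ss(-4)=-1440, J_ss(1)=540, J_ss(4)=-864; J_tt(-4)=1440, J_tt(1)=-540, J_tt(4)=864.
Saddle points occur where the two diagonal entries have opposite signs: (-4, -4), (-4, 4), (1, 1), (4, -4), (4, 4). Count: 5.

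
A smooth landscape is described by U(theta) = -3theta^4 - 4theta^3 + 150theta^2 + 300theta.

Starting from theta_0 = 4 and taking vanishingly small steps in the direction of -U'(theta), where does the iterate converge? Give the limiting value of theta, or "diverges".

U'(theta) = -12(theta - 5)(theta + 1)(theta + 5), so U'(4) = 540.
Gradient descent moves in the -U' direction, i.e. theta is decreasing.
The nearest critical point in that direction is theta = -1, where U'' = 288 > 0 (a local minimum). The iterate converges there.

-1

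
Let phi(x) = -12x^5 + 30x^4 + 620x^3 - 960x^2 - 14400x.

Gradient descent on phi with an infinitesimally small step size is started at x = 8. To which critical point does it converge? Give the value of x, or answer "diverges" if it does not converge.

diverges

phi'(x) = -60(x - 5)(x - 4)(x + 3)(x + 4), so phi'(8) = -95040.
Gradient descent moves in the -phi' direction, i.e. x is increasing.
There is no critical point above x=8, and phi' keeps the same sign, so the iterate runs off to +∞.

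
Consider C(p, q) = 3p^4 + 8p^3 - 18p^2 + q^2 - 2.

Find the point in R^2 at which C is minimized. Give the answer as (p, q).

(-3, 0)

C(p,q) separates as A(p) + B(q) − 2, so its minimum is min A + min B − 2.
A'(p) = 12p(p - 1)(p + 3) vanishes at p ∈ {-3, 0, 1}; B'(q) = 2q vanishes at q ∈ {0}.
Local minima of A (where A''>0): A(-3)=-135, A(1)=-7. Local minima of B: B(0)=0.
So the global minimum of C is A(-3) + B(0) − 2 = -135 + 0 − 2 = -137, attained at (-3, 0).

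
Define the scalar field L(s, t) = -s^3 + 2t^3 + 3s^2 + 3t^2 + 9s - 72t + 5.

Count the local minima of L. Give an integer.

L separates as a function of s plus a function of t, so ∇L=0 decouples.
∂L/∂s = -3(s - 3)(s + 1) = 0 at s ∈ {-1, 3}; ∂L/∂t = 6(t - 3)(t + 4) = 0 at t ∈ {-4, 3}.
The Hessian is diagonal: diag(L_ss, L_tt). Second derivatives: L_ss(-1)=12, L_ss(3)=-12; L_tt(-4)=-42, L_tt(3)=42.
Local minima occur where both diagonal entries positive: (-1, 3). Count: 1.

1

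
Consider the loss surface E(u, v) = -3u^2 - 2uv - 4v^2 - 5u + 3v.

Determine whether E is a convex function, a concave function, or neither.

E is quadratic, so its Hessian is the constant matrix H = [[-6, -2], [-2, -8]].
det(H) = 44, tr(H) = -14.
det(H) > 0 and tr(H) < 0, so H is negative definite everywhere: concave.

concave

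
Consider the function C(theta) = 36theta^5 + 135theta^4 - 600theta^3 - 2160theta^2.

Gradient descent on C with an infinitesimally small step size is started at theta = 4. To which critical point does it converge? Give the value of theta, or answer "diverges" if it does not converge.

C'(theta) = 180theta(theta - 3)(theta + 2)(theta + 4), so C'(4) = 34560.
Gradient descent moves in the -C' direction, i.e. theta is decreasing.
The nearest critical point in that direction is theta = 3, where C'' = 18900 > 0 (a local minimum). The iterate converges there.

3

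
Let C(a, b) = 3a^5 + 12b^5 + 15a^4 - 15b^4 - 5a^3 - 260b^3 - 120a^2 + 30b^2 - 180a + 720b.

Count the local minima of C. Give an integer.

C separates as a function of a plus a function of b, so ∇C=0 decouples.
∂C/∂a = 15(a - 2)(a + 1)(a + 2)(a + 3) = 0 at a ∈ {-3, -2, -1, 2}; ∂C/∂b = 60(b - 4)(b - 1)(b + 1)(b + 3) = 0 at b ∈ {-3, -1, 1, 4}.
The Hessian is diagonal: diag(C_aa, C_bb). Second derivatives: C_aa(-3)=-150, C_aa(-2)=60, C_aa(-1)=-90, C_aa(2)=900; C_bb(-3)=-3360, C_bb(-1)=1200, C_bb(1)=-1440, C_bb(4)=6300.
Local minima occur where both diagonal entries positive: (-2, -1), (-2, 4), (2, -1), (2, 4). Count: 4.

4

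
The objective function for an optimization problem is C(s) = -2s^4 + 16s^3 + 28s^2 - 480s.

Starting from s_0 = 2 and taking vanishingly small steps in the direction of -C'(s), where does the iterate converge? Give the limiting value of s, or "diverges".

4

C'(s) = -8(s - 5)(s - 4)(s + 3), so C'(2) = -240.
Gradient descent moves in the -C' direction, i.e. s is increasing.
The nearest critical point in that direction is s = 4, where C'' = 56 > 0 (a local minimum). The iterate converges there.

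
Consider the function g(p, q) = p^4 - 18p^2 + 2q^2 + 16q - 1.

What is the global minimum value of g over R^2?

g(p,q) separates as A(p) + B(q) − 1, so its minimum is min A + min B − 1.
A'(p) = 4p(p - 3)(p + 3) vanishes at p ∈ {-3, 0, 3}; B'(q) = 4q + 16 vanishes at q ∈ {-4}.
Local minima of A (where A''>0): A(-3)=-81, A(3)=-81. Local minima of B: B(-4)=-32.
So the global minimum of g is A(-3) + B(-4) − 1 = -81 − 32 − 1 = -114, attained at (-3, -4).

-114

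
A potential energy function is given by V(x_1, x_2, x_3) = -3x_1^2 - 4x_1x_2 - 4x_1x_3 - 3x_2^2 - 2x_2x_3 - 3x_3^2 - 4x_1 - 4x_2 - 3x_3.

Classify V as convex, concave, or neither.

concave

V is quadratic, so its Hessian is the constant matrix H = [[-6, -4, -4], [-4, -6, -2], [-4, -2, -6]].
Leading principal minors: -6, 20, -64.
Signs alternate −, +, − ⇒ H ≺ 0 ⇒ concave.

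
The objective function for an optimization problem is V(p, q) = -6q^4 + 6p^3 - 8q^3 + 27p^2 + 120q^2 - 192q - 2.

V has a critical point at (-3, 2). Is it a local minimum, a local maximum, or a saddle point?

The mixed partial ∂²V/∂p∂q is 0, so the Hessian at any point is diag(V_pp, V_qq) = diag(18(2p + 3), 24(-3q^2 - 2q + 10)).
At (-3, 2): H = diag(-54, -144).
Both eigenvalues are negative, so H is negative definite: a local maximum.

local maximum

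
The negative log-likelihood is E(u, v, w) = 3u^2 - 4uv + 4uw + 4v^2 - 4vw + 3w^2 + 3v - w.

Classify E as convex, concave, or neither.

E is quadratic, so its Hessian is the constant matrix H = [[6, -4, 4], [-4, 8, -4], [4, -4, 6]].
Leading principal minors: 6, 32, 96.
All positive ⇒ H ≻ 0 ⇒ convex.

convex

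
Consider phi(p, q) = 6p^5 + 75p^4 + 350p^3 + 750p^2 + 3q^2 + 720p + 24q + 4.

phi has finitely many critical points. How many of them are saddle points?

phi separates as a function of p plus a function of q, so ∇phi=0 decouples.
∂phi/∂p = 30(p + 1)(p + 2)(p + 3)(p + 4) = 0 at p ∈ {-4, -3, -2, -1}; ∂phi/∂q = 6(q + 4) = 0 at q ∈ {-4}.
The Hessian is diagonal: diag(phi_pp, phi_qq). Second derivatives: phi_pp(-4)=-180, phi_pp(-3)=60, phi_pp(-2)=-60, phi_pp(-1)=180; phi_qq(-4)=6.
Saddle points occur where the two diagonal entries have opposite signs: (-4, -4), (-2, -4). Count: 2.

2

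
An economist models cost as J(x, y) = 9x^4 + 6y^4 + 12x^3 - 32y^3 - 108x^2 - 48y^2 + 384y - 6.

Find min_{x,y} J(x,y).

-1181

J(x,y) separates as P(x) + Q(y) − 6, so its minimum is min P + min Q − 6.
P'(x) = 36x(x - 2)(x + 3) vanishes at x ∈ {-3, 0, 2}; Q'(y) = 24(y - 4)(y - 2)(y + 2) vanishes at y ∈ {-2, 2, 4}.
Local minima of P (where P''>0): P(-3)=-567, P(2)=-192. Local minima of Q: Q(-2)=-608, Q(4)=256.
So the global minimum of J is P(-3) + Q(-2) − 6 = -567 − 608 − 6 = -1181, attained at (-3, -2).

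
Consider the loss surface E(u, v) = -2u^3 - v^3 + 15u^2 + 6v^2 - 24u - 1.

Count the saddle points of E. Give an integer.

E separates as a function of u plus a function of v, so ∇E=0 decouples.
∂E/∂u = -6(u - 4)(u - 1) = 0 at u ∈ {1, 4}; ∂E/∂v = -3v(v - 4) = 0 at v ∈ {0, 4}.
The Hessian is diagonal: diag(E_uu, E_vv). Second derivatives: E_uu(1)=18, E_uu(4)=-18; E_vv(0)=12, E_vv(4)=-12.
Saddle points occur where the two diagonal entries have opposite signs: (1, 4), (4, 0). Count: 2.

2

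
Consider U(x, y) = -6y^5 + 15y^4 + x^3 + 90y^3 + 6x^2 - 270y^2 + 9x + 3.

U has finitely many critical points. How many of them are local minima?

2

U separates as a function of x plus a function of y, so ∇U=0 decouples.
∂U/∂x = 3(x + 1)(x + 3) = 0 at x ∈ {-3, -1}; ∂U/∂y = -30y(y - 3)(y - 2)(y + 3) = 0 at y ∈ {-3, 0, 2, 3}.
The Hessian is diagonal: diag(U_xx, U_yy). Second derivatives: U_xx(-3)=-6, U_xx(-1)=6; U_yy(-3)=2700, U_yy(0)=-540, U_yy(2)=300, U_yy(3)=-540.
Local minima occur where both diagonal entries positive: (-1, -3), (-1, 2). Count: 2.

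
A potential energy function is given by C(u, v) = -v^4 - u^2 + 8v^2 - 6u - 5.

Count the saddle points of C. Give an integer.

C separates as a function of u plus a function of v, so ∇C=0 decouples.
∂C/∂u = -2(u + 3) = 0 at u ∈ {-3}; ∂C/∂v = -4v(v - 2)(v + 2) = 0 at v ∈ {-2, 0, 2}.
The Hessian is diagonal: diag(C_uu, C_vv). Second derivatives: C_uu(-3)=-2; C_vv(-2)=-32, C_vv(0)=16, C_vv(2)=-32.
Saddle points occur where the two diagonal entries have opposite signs: (-3, 0). Count: 1.

1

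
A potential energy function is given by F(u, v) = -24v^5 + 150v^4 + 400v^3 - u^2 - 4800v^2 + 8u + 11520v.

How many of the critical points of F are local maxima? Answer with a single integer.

2

F separates as a function of u plus a function of v, so ∇F=0 decouples.
∂F/∂u = -2(u - 4) = 0 at u ∈ {4}; ∂F/∂v = -120(v - 4)(v - 3)(v - 2)(v + 4) = 0 at v ∈ {-4, 2, 3, 4}.
The Hessian is diagonal: diag(F_uu, F_vv). Second derivatives: F_uu(4)=-2; F_vv(-4)=40320, F_vv(2)=-1440, F_vv(3)=840, F_vv(4)=-1920.
Local maxima occur where both diagonal entries negative: (4, 2), (4, 4). Count: 2.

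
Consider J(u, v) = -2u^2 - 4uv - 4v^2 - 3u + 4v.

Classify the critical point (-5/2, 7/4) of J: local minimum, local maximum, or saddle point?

local maximum

The Hessian of J is constant: H = [[-4, -4], [-4, -8]].
det(H) = (-4)·(-8) − (-4)² = 16.
det(H) > 0 and tr(H) = -12 < 0, so H is negative definite and the point is a local maximum.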